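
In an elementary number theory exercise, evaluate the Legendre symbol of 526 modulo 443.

-1

(526/443)
  = (83/443)    [526 ≡ 83 mod 443]
  = -(443/83)    [QR: both ≡ 3 mod 4, sign flips]
  = -(28/83)    [443 ≡ 28 mod 83]
  = -(7/83)    [83 ≡ 3 mod 8 ⇒ (2/83)^2 = +1]
  = (83/7)    [QR: both ≡ 3 mod 4, sign flips]
  = (6/7)    [83 ≡ 6 mod 7]
  = (3/7)    [7 ≡ 7 mod 8 ⇒ (2/7) = +1]
  = -(7/3)    [QR: both ≡ 3 mod 4, sign flips]
  = -(1/3)    [7 ≡ 1 mod 3]
  = -1    [(1/3) = 1]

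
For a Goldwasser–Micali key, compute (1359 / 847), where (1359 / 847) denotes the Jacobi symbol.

(1359 / 847)
  = (512 / 847)    [1359 ≡ 512 mod 847]
  = (1 / 847)    [847 ≡ 7 mod 8 ⇒ (2 / 847)^9 = +1]
  = 1    [(1 / 847) = 1]

1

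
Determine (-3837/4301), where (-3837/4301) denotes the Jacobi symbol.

Pull out -1: (-3837/4301) = (-1/4301)·(3837/4301). Since 4301 ≡ 1 (mod 4), (-1/4301) = +1. Now have (3837/4301).
3837 ≡ 1 (mod 4), so quadratic reciprocity gives (3837/4301) = (4301/3837). Reduce: 4301 ≡ 464 (mod 3837). Now have (464/3837).
Factor out 2: 464 = 2^4·29. Since 3837 ≡ 5 (mod 8), (2/3837) = -1, and (2/3837)^4 = +1. Now have (29/3837).
29 ≡ 1 (mod 4), so quadratic reciprocity gives (29/3837) = (3837/29). Reduce: 3837 ≡ 9 (mod 29). Now have (9/29).
9 ≡ 1 (mod 4), so quadratic reciprocity gives (9/29) = (29/9). Reduce: 29 ≡ 2 (mod 9). Now have (2/9).
Factor out 2: 2 = 2. Since 9 ≡ 1 (mod 8), (2/9) = +1. Now have (1/9).
(1/9) = 1. Collecting the sign factors: 1.

1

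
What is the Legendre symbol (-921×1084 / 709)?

-1

By multiplicativity, (-921·1084 / 709) = (-921 / 709)·(1084 / 709).
First factor (-921 / 709):
(-921 / 709)
  = (497 / 709)    [-921 ≡ 497 mod 709]
  = (709 / 497)    [QR: 497 ≡ 1 mod 4, sign kept]
  = (212 / 497)    [709 ≡ 212 mod 497]
  = (53 / 497)    [497 ≡ 1 mod 8 ⇒ (2 / 497)^2 = +1]
  = (497 / 53)    [QR: 53 ≡ 1 mod 4, sign kept]
  = (20 / 53)    [497 ≡ 20 mod 53]
  = (5 / 53)    [53 ≡ 5 mod 8 ⇒ (2 / 53)^2 = +1]
  = (53 / 5)    [QR: 5 ≡ 1 mod 4, sign kept]
  = (3 / 5)    [53 ≡ 3 mod 5]
  = (5 / 3)    [QR: 5 ≡ 1 mod 4, sign kept]
  = (2 / 3)    [5 ≡ 2 mod 3]
  = -(1 / 3)    [3 ≡ 3 mod 8 ⇒ (2 / 3) = -1]
  = -1    [(1 / 3) = 1]
Second factor (1084 / 709):
(1084 / 709)
  = (375 / 709)    [1084 ≡ 375 mod 709]
  = (709 / 375)    [QR: 709 ≡ 1 mod 4, sign kept]
  = (334 / 375)    [709 ≡ 334 mod 375]
  = (167 / 375)    [375 ≡ 7 mod 8 ⇒ (2 / 375) = +1]
  = -(375 / 167)    [QR: both ≡ 3 mod 4, sign flips]
  = -(41 / 167)    [375 ≡ 41 mod 167]
  = -(167 / 41)    [QR: 41 ≡ 1 mod 4, sign kept]
  = -(3 / 41)    [167 ≡ 3 mod 41]
  = -(41 / 3)    [QR: 41 ≡ 1 mod 4, sign kept]
  = -(2 / 3)    [41 ≡ 2 mod 3]
  = (1 / 3)    [3 ≡ 3 mod 8 ⇒ (2 / 3) = -1]
  = 1    [(1 / 3) = 1]
Product: (-1)·(1) = -1.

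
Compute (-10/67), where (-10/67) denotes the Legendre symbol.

-1

Reduce the numerator: -10 ≡ 57 (mod 67), so (-10/67) = (57/67).
57 ≡ 1 (mod 4), so quadratic reciprocity gives (57/67) = (67/57). Reduce: 67 ≡ 10 (mod 57). Now have (10/57).
Factor out 2: 10 = 2·5. Since 57 ≡ 1 (mod 8), (2/57) = +1. Now have (5/57).
5 ≡ 1 (mod 4), so quadratic reciprocity gives (5/57) = (57/5). Reduce: 57 ≡ 2 (mod 5). Now have (2/5).
Factor out 2: 2 = 2. Since 5 ≡ 5 (mod 8), (2/5) = -1. Now have -(1/5).
(1/5) = 1. Collecting the sign factors: -1.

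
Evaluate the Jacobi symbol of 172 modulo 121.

(172 / 121)
  = (51 / 121)    [172 ≡ 51 mod 121]
  = (121 / 51)    [QR: 121 ≡ 1 mod 4, sign kept]
  = (19 / 51)    [121 ≡ 19 mod 51]
  = -(51 / 19)    [QR: both ≡ 3 mod 4, sign flips]
  = -(13 / 19)    [51 ≡ 13 mod 19]
  = -(19 / 13)    [QR: 13 ≡ 1 mod 4, sign kept]
  = -(6 / 13)    [19 ≡ 6 mod 13]
  = (3 / 13)    [13 ≡ 5 mod 8 ⇒ (2 / 13) = -1]
  = (13 / 3)    [QR: 13 ≡ 1 mod 4, sign kept]
  = (1 / 3)    [13 ≡ 1 mod 3]
  = 1    [(1 / 3) = 1]

1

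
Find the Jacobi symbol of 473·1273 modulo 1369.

1

By multiplicativity, (473·1273/1369) = (473/1369)·(1273/1369).
First factor (473/1369):
(473/1369)
  = (1369/473)    [QR: 473 ≡ 1 mod 4, sign kept]
  = (423/473)    [1369 ≡ 423 mod 473]
  = (473/423)    [QR: 473 ≡ 1 mod 4, sign kept]
  = (50/423)    [473 ≡ 50 mod 423]
  = (25/423)    [423 ≡ 7 mod 8 ⇒ (2/423) = +1]
  = (423/25)    [QR: 25 ≡ 1 mod 4, sign kept]
  = (23/25)    [423 ≡ 23 mod 25]
  = (25/23)    [QR: 25 ≡ 1 mod 4, sign kept]
  = (2/23)    [25 ≡ 2 mod 23]
  = (1/23)    [23 ≡ 7 mod 8 ⇒ (2/23) = +1]
  = 1    [(1/23) = 1]
Second factor (1273/1369):
(1273/1369)
  = (1369/1273)    [QR: 1273 ≡ 1 mod 4, sign kept]
  = (96/1273)    [1369 ≡ 96 mod 1273]
  = (3/1273)    [1273 ≡ 1 mod 8 ⇒ (2/1273)^5 = +1]
  = (1273/3)    [QR: 1273 ≡ 1 mod 4, sign kept]
  = (1/3)    [1273 ≡ 1 mod 3]
  = 1    [(1/3) = 1]
Product: (1)·(1) = 1.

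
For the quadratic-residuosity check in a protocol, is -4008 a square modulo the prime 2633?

no

Pull out -1: (-4008/2633) = (-1/2633)·(4008/2633). Since 2633 ≡ 1 (mod 4), (-1/2633) = +1. Now have (4008/2633).
Reduce the numerator: 4008 ≡ 1375 (mod 2633), so (4008/2633) = (1375/2633).
2633 ≡ 1 (mod 4), so quadratic reciprocity gives (1375/2633) = (2633/1375). Reduce: 2633 ≡ 1258 (mod 1375). Now have (1258/1375).
Factor out 2: 1258 = 2·629. Since 1375 ≡ 7 (mod 8), (2/1375) = +1. Now have (629/1375).
629 ≡ 1 (mod 4), so quadratic reciprocity gives (629/1375) = (1375/629). Reduce: 1375 ≡ 117 (mod 629). Now have (117/629).
117 ≡ 1 (mod 4), so quadratic reciprocity gives (117/629) = (629/117). Reduce: 629 ≡ 44 (mod 117). Now have (44/117).
Factor out 2: 44 = 2^2·11. Since 117 ≡ 5 (mod 8), (2/117) = -1, and (2/117)^2 = +1. Now have (11/117).
117 ≡ 1 (mod 4), so quadratic reciprocity gives (11/117) = (117/11). Reduce: 117 ≡ 7 (mod 11). Now have (7/11).
Both 7 ≡ 3 and 11 ≡ 3 (mod 4), so reciprocity gives (7/11) = -(11/7). Reduce: 11 ≡ 4 (mod 7). Now have -(4/7).
Factor out 2: 4 = 2^2. Since 7 ≡ 7 (mod 8), (2/7) = +1, and (2/7)^2 = +1. Now have -(1/7).
(1/7) = 1. Collecting the sign factors: -1.
The Legendre symbol is -1, so x^2 ≡ -4008 (mod 2633) has no solution.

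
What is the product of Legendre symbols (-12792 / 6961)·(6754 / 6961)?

By multiplicativity, (-12792·6754 / 6961) = (-12792 / 6961)·(6754 / 6961).
First factor (-12792 / 6961):
(-12792 / 6961)
  = (1130 / 6961)    [-12792 ≡ 1130 mod 6961]
  = (565 / 6961)    [6961 ≡ 1 mod 8 ⇒ (2 / 6961) = +1]
  = (6961 / 565)    [QR: 565 ≡ 1 mod 4, sign kept]
  = (181 / 565)    [6961 ≡ 181 mod 565]
  = (565 / 181)    [QR: 181 ≡ 1 mod 4, sign kept]
  = (22 / 181)    [565 ≡ 22 mod 181]
  = -(11 / 181)    [181 ≡ 5 mod 8 ⇒ (2 / 181) = -1]
  = -(181 / 11)    [QR: 181 ≡ 1 mod 4, sign kept]
  = -(5 / 11)    [181 ≡ 5 mod 11]
  = -(11 / 5)    [QR: 5 ≡ 1 mod 4, sign kept]
  = -(1 / 5)    [11 ≡ 1 mod 5]
  = -1    [(1 / 5) = 1]
Second factor (6754 / 6961):
(6754 / 6961)
  = (3377 / 6961)    [6961 ≡ 1 mod 8 ⇒ (2 / 6961) = +1]
  = (6961 / 3377)    [QR: 3377 ≡ 1 mod 4, sign kept]
  = (207 / 3377)    [6961 ≡ 207 mod 3377]
  = (3377 / 207)    [QR: 3377 ≡ 1 mod 4, sign kept]
  = (65 / 207)    [3377 ≡ 65 mod 207]
  = (207 / 65)    [QR: 65 ≡ 1 mod 4, sign kept]
  = (12 / 65)    [207 ≡ 12 mod 65]
  = (3 / 65)    [65 ≡ 1 mod 8 ⇒ (2 / 65)^2 = +1]
  = (65 / 3)    [QR: 65 ≡ 1 mod 4, sign kept]
  = (2 / 3)    [65 ≡ 2 mod 3]
  = -(1 / 3)    [3 ≡ 3 mod 8 ⇒ (2 / 3) = -1]
  = -1    [(1 / 3) = 1]
Product: (-1)·(-1) = 1.

1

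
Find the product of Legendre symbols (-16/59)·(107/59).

By multiplicativity, (-16·107/59) = (-16/59)·(107/59).
First factor (-16/59):
Reduce the numerator: -16 ≡ 43 (mod 59), so (-16/59) = (43/59).
Both 43 ≡ 3 and 59 ≡ 3 (mod 4), so reciprocity gives (43/59) = -(59/43). Reduce: 59 ≡ 16 (mod 43). Now have -(16/43).
Factor out 2: 16 = 2^4. Since 43 ≡ 3 (mod 8), (2/43) = -1, and (2/43)^4 = +1. Now have -(1/43).
(1/43) = 1. Collecting the sign factors: -1.
Second factor (107/59):
Reduce the numerator: 107 ≡ 48 (mod 59), so (107/59) = (48/59).
Factor out 2: 48 = 2^4·3. Since 59 ≡ 3 (mod 8), (2/59) = -1, and (2/59)^4 = +1. Now have (3/59).
Both 3 ≡ 3 and 59 ≡ 3 (mod 4), so reciprocity gives (3/59) = -(59/3). Reduce: 59 ≡ 2 (mod 3). Now have -(2/3).
Factor out 2: 2 = 2. Since 3 ≡ 3 (mod 8), (2/3) = -1. Now have (1/3).
(1/3) = 1. Collecting the sign factors: 1.
Product: (-1)·(1) = -1.

-1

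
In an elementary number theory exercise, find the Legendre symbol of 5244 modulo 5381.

(5244/5381)
  = (1311/5381)    [5381 ≡ 5 mod 8 ⇒ (2/5381)^2 = +1]
  = (5381/1311)    [QR: 5381 ≡ 1 mod 4, sign kept]
  = (137/1311)    [5381 ≡ 137 mod 1311]
  = (1311/137)    [QR: 137 ≡ 1 mod 4, sign kept]
  = (78/137)    [1311 ≡ 78 mod 137]
  = (39/137)    [137 ≡ 1 mod 8 ⇒ (2/137) = +1]
  = (137/39)    [QR: 137 ≡ 1 mod 4, sign kept]
  = (20/39)    [137 ≡ 20 mod 39]
  = (5/39)    [39 ≡ 7 mod 8 ⇒ (2/39)^2 = +1]
  = (39/5)    [QR: 5 ≡ 1 mod 4, sign kept]
  = (4/5)    [39 ≡ 4 mod 5]
  = (1/5)    [5 ≡ 5 mod 8 ⇒ (2/5)^2 = +1]
  = 1    [(1/5) = 1]

1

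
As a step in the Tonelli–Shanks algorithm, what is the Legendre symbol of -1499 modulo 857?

-1

(-1499/857)
  = (215/857)    [-1499 ≡ 215 mod 857]
  = (857/215)    [QR: 857 ≡ 1 mod 4, sign kept]
  = (212/215)    [857 ≡ 212 mod 215]
  = (53/215)    [215 ≡ 7 mod 8 ⇒ (2/215)^2 = +1]
  = (215/53)    [QR: 53 ≡ 1 mod 4, sign kept]
  = (3/53)    [215 ≡ 3 mod 53]
  = (53/3)    [QR: 53 ≡ 1 mod 4, sign kept]
  = (2/3)    [53 ≡ 2 mod 3]
  = -(1/3)    [3 ≡ 3 mod 8 ⇒ (2/3) = -1]
  = -1    [(1/3) = 1]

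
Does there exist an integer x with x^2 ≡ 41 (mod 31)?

(41/31)
  = (10/31)    [41 ≡ 10 mod 31]
  = (5/31)    [31 ≡ 7 mod 8 ⇒ (2/31) = +1]
  = (31/5)    [QR: 5 ≡ 1 mod 4, sign kept]
  = (1/5)    [31 ≡ 1 mod 5]
  = 1    [(1/5) = 1]
(41/31) = 1, and 31 is prime, so 41 is a quadratic residue mod 31.

yes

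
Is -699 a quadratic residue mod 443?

no

Pull out -1: (-699/443) = (-1/443)·(699/443). Since 443 ≡ 3 (mod 4), (-1/443) = -1. Now have -(699/443).
Reduce the numerator: 699 ≡ 256 (mod 443), so (699/443) = (256/443).
Factor out 2: 256 = 2^8. Since 443 ≡ 3 (mod 8), (2/443) = -1, and (2/443)^8 = +1. Now have -(1/443).
(1/443) = 1. Collecting the sign factors: -1.
(-699/443) = -1, and 443 is prime, so -699 is not a quadratic residue mod 443.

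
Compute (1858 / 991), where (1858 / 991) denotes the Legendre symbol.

(1858 / 991)
  = (867 / 991)    [1858 ≡ 867 mod 991]
  = -(991 / 867)    [QR: both ≡ 3 mod 4, sign flips]
  = -(124 / 867)    [991 ≡ 124 mod 867]
  = -(31 / 867)    [867 ≡ 3 mod 8 ⇒ (2 / 867)^2 = +1]
  = (867 / 31)    [QR: both ≡ 3 mod 4, sign flips]
  = (30 / 31)    [867 ≡ 30 mod 31]
  = (15 / 31)    [31 ≡ 7 mod 8 ⇒ (2 / 31) = +1]
  = -(31 / 15)    [QR: both ≡ 3 mod 4, sign flips]
  = -(1 / 15)    [31 ≡ 1 mod 15]
  = -1    [(1 / 15) = 1]

-1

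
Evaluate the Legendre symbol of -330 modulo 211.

-1

(-330 / 211)
  = (92 / 211)    [-330 ≡ 92 mod 211]
  = (23 / 211)    [211 ≡ 3 mod 8 ⇒ (2 / 211)^2 = +1]
  = -(211 / 23)    [QR: both ≡ 3 mod 4, sign flips]
  = -(4 / 23)    [211 ≡ 4 mod 23]
  = -(1 / 23)    [23 ≡ 7 mod 8 ⇒ (2 / 23)^2 = +1]
  = -1    [(1 / 23) = 1]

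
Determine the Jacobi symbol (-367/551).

1

Pull out -1: (-367/551) = (-1/551)·(367/551). Since 551 ≡ 3 (mod 4), (-1/551) = -1. Now have -(367/551).
Both 367 ≡ 3 and 551 ≡ 3 (mod 4), so reciprocity gives (367/551) = -(551/367). Reduce: 551 ≡ 184 (mod 367). Now have (184/367).
Factor out 2: 184 = 2^3·23. Since 367 ≡ 7 (mod 8), (2/367) = +1, and (2/367)^3 = +1. Now have (23/367).
Both 23 ≡ 3 and 367 ≡ 3 (mod 4), so reciprocity gives (23/367) = -(367/23). Reduce: 367 ≡ 22 (mod 23). Now have -(22/23).
Factor out 2: 22 = 2·11. Since 23 ≡ 7 (mod 8), (2/23) = +1. Now have -(11/23).
Both 11 ≡ 3 and 23 ≡ 3 (mod 4), so reciprocity gives (11/23) = -(23/11). Reduce: 23 ≡ 1 (mod 11). Now have (1/11).
(1/11) = 1. Collecting the sign factors: 1.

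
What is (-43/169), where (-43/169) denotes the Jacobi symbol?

(-43/169)
  = (126/169)    [-43 ≡ 126 mod 169]
  = (63/169)    [169 ≡ 1 mod 8 ⇒ (2/169) = +1]
  = (169/63)    [QR: 169 ≡ 1 mod 4, sign kept]
  = (43/63)    [169 ≡ 43 mod 63]
  = -(63/43)    [QR: both ≡ 3 mod 4, sign flips]
  = -(20/43)    [63 ≡ 20 mod 43]
  = -(5/43)    [43 ≡ 3 mod 8 ⇒ (2/43)^2 = +1]
  = -(43/5)    [QR: 5 ≡ 1 mod 4, sign kept]
  = -(3/5)    [43 ≡ 3 mod 5]
  = -(5/3)    [QR: 5 ≡ 1 mod 4, sign kept]
  = -(2/3)    [5 ≡ 2 mod 3]
  = (1/3)    [3 ≡ 3 mod 8 ⇒ (2/3) = -1]
  = 1    [(1/3) = 1]

1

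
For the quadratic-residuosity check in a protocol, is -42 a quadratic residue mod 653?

(-42|653)
  = (611|653)    [-42 ≡ 611 mod 653]
  = (653|611)    [QR: 653 ≡ 1 mod 4, sign kept]
  = (42|611)    [653 ≡ 42 mod 611]
  = -(21|611)    [611 ≡ 3 mod 8 ⇒ (2|611) = -1]
  = -(611|21)    [QR: 21 ≡ 1 mod 4, sign kept]
  = -(2|21)    [611 ≡ 2 mod 21]
  = (1|21)    [21 ≡ 5 mod 8 ⇒ (2|21) = -1]
  = 1    [(1|21) = 1]
The Legendre symbol is 1, so x^2 ≡ -42 (mod 653) has solution.

yes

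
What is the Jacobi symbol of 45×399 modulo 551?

By multiplicativity, (45·399/551) = (45/551)·(399/551).
First factor (45/551):
45 ≡ 1 (mod 4), so quadratic reciprocity gives (45/551) = (551/45). Reduce: 551 ≡ 11 (mod 45). Now have (11/45).
45 ≡ 1 (mod 4), so quadratic reciprocity gives (11/45) = (45/11). Reduce: 45 ≡ 1 (mod 11). Now have (1/11).
(1/11) = 1. Collecting the sign factors: 1.
Second factor (399/551):
Both 399 ≡ 3 and 551 ≡ 3 (mod 4), so reciprocity gives (399/551) = -(551/399). Reduce: 551 ≡ 152 (mod 399). Now have -(152/399).
Factor out 2: 152 = 2^3·19. Since 399 ≡ 7 (mod 8), (2/399) = +1, and (2/399)^3 = +1. Now have -(19/399).
Both 19 ≡ 3 and 399 ≡ 3 (mod 4), so reciprocity gives (19/399) = -(399/19). Reduce: 399 ≡ 0 (mod 19). Now have (0/19).
The numerator is now 0 with denominator 19 > 1: the symbol is 0.
Product: (1)·(0) = 0.

0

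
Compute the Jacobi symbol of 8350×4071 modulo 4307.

0

By multiplicativity, (8350·4071/4307) = (8350/4307)·(4071/4307).
First factor (8350/4307):
(8350/4307)
  = (4043/4307)    [8350 ≡ 4043 mod 4307]
  = -(4307/4043)    [QR: both ≡ 3 mod 4, sign flips]
  = -(264/4043)    [4307 ≡ 264 mod 4043]
  = (33/4043)    [4043 ≡ 3 mod 8 ⇒ (2/4043)^3 = -1]
  = (4043/33)    [QR: 33 ≡ 1 mod 4, sign kept]
  = (17/33)    [4043 ≡ 17 mod 33]
  = (33/17)    [QR: 17 ≡ 1 mod 4, sign kept]
  = (16/17)    [33 ≡ 16 mod 17]
  = (1/17)    [17 ≡ 1 mod 8 ⇒ (2/17)^4 = +1]
  = 1    [(1/17) = 1]
Second factor (4071/4307):
(4071/4307)
  = -(4307/4071)    [QR: both ≡ 3 mod 4, sign flips]
  = -(236/4071)    [4307 ≡ 236 mod 4071]
  = -(59/4071)    [4071 ≡ 7 mod 8 ⇒ (2/4071)^2 = +1]
  = (4071/59)    [QR: both ≡ 3 mod 4, sign flips]
  = (0/59)    [4071 ≡ 0 mod 59]
  = 0    [numerator 0, gcd > 1]
Product: (1)·(0) = 0.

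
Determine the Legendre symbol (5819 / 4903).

1

(5819 / 4903)
  = (916 / 4903)    [5819 ≡ 916 mod 4903]
  = (229 / 4903)    [4903 ≡ 7 mod 8 ⇒ (2 / 4903)^2 = +1]
  = (4903 / 229)    [QR: 229 ≡ 1 mod 4, sign kept]
  = (94 / 229)    [4903 ≡ 94 mod 229]
  = -(47 / 229)    [229 ≡ 5 mod 8 ⇒ (2 / 229) = -1]
  = -(229 / 47)    [QR: 229 ≡ 1 mod 4, sign kept]
  = -(41 / 47)    [229 ≡ 41 mod 47]
  = -(47 / 41)    [QR: 41 ≡ 1 mod 4, sign kept]
  = -(6 / 41)    [47 ≡ 6 mod 41]
  = -(3 / 41)    [41 ≡ 1 mod 8 ⇒ (2 / 41) = +1]
  = -(41 / 3)    [QR: 41 ≡ 1 mod 4, sign kept]
  = -(2 / 3)    [41 ≡ 2 mod 3]
  = (1 / 3)    [3 ≡ 3 mod 8 ⇒ (2 / 3) = -1]
  = 1    [(1 / 3) = 1]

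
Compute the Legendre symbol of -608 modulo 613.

-1

(-608/613)
  = (5/613)    [-608 ≡ 5 mod 613]
  = (613/5)    [QR: 5 ≡ 1 mod 4, sign kept]
  = (3/5)    [613 ≡ 3 mod 5]
  = (5/3)    [QR: 5 ≡ 1 mod 4, sign kept]
  = (2/3)    [5 ≡ 2 mod 3]
  = -(1/3)    [3 ≡ 3 mod 8 ⇒ (2/3) = -1]
  = -1    [(1/3) = 1]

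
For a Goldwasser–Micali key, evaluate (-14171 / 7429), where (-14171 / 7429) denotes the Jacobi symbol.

-1

(-14171 / 7429)
  = (14171 / 7429)    [7429 ≡ 1 mod 4 ⇒ (-1 / 7429) = +1]
  = (6742 / 7429)    [14171 ≡ 6742 mod 7429]
  = -(3371 / 7429)    [7429 ≡ 5 mod 8 ⇒ (2 / 7429) = -1]
  = -(7429 / 3371)    [QR: 7429 ≡ 1 mod 4, sign kept]
  = -(687 / 3371)    [7429 ≡ 687 mod 3371]
  = (3371 / 687)    [QR: both ≡ 3 mod 4, sign flips]
  = (623 / 687)    [3371 ≡ 623 mod 687]
  = -(687 / 623)    [QR: both ≡ 3 mod 4, sign flips]
  = -(64 / 623)    [687 ≡ 64 mod 623]
  = -(1 / 623)    [623 ≡ 7 mod 8 ⇒ (2 / 623)^6 = +1]
  = -1    [(1 / 623) = 1]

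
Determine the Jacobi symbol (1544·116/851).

By multiplicativity, (1544·116/851) = (1544/851)·(116/851).
First factor (1544/851):
(1544/851)
  = (693/851)    [1544 ≡ 693 mod 851]
  = (851/693)    [QR: 693 ≡ 1 mod 4, sign kept]
  = (158/693)    [851 ≡ 158 mod 693]
  = -(79/693)    [693 ≡ 5 mod 8 ⇒ (2/693) = -1]
  = -(693/79)    [QR: 693 ≡ 1 mod 4, sign kept]
  = -(61/79)    [693 ≡ 61 mod 79]
  = -(79/61)    [QR: 61 ≡ 1 mod 4, sign kept]
  = -(18/61)    [79 ≡ 18 mod 61]
  = (9/61)    [61 ≡ 5 mod 8 ⇒ (2/61) = -1]
  = (61/9)    [QR: 9 ≡ 1 mod 4, sign kept]
  = (7/9)    [61 ≡ 7 mod 9]
  = (9/7)    [QR: 9 ≡ 1 mod 4, sign kept]
  = (2/7)    [9 ≡ 2 mod 7]
  = (1/7)    [7 ≡ 7 mod 8 ⇒ (2/7) = +1]
  = 1    [(1/7) = 1]
Second factor (116/851):
(116/851)
  = (29/851)    [851 ≡ 3 mod 8 ⇒ (2/851)^2 = +1]
  = (851/29)    [QR: 29 ≡ 1 mod 4, sign kept]
  = (10/29)    [851 ≡ 10 mod 29]
  = -(5/29)    [29 ≡ 5 mod 8 ⇒ (2/29) = -1]
  = -(29/5)    [QR: 5 ≡ 1 mod 4, sign kept]
  = -(4/5)    [29 ≡ 4 mod 5]
  = -(1/5)    [5 ≡ 5 mod 8 ⇒ (2/5)^2 = +1]
  = -1    [(1/5) = 1]
Product: (1)·(-1) = -1.

-1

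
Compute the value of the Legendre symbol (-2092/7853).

(-2092/7853)
  = (5761/7853)    [-2092 ≡ 5761 mod 7853]
  = (7853/5761)    [QR: 5761 ≡ 1 mod 4, sign kept]
  = (2092/5761)    [7853 ≡ 2092 mod 5761]
  = (523/5761)    [5761 ≡ 1 mod 8 ⇒ (2/5761)^2 = +1]
  = (5761/523)    [QR: 5761 ≡ 1 mod 4, sign kept]
  = (8/523)    [5761 ≡ 8 mod 523]
  = -(1/523)    [523 ≡ 3 mod 8 ⇒ (2/523)^3 = -1]
  = -1    [(1/523) = 1]

-1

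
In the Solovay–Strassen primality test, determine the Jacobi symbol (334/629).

(334/629)
  = -(167/629)    [629 ≡ 5 mod 8 ⇒ (2/629) = -1]
  = -(629/167)    [QR: 629 ≡ 1 mod 4, sign kept]
  = -(128/167)    [629 ≡ 128 mod 167]
  = -(1/167)    [167 ≡ 7 mod 8 ⇒ (2/167)^7 = +1]
  = -1    [(1/167) = 1]

-1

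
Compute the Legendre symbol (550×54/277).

By multiplicativity, (550·54/277) = (550/277)·(54/277).
First factor (550/277):
(550/277)
  = (273/277)    [550 ≡ 273 mod 277]
  = (277/273)    [QR: 273 ≡ 1 mod 4, sign kept]
  = (4/273)    [277 ≡ 4 mod 273]
  = (1/273)    [273 ≡ 1 mod 8 ⇒ (2/273)^2 = +1]
  = 1    [(1/273) = 1]
Second factor (54/277):
(54/277)
  = -(27/277)    [277 ≡ 5 mod 8 ⇒ (2/277) = -1]
  = -(277/27)    [QR: 277 ≡ 1 mod 4, sign kept]
  = -(7/27)    [277 ≡ 7 mod 27]
  = (27/7)    [QR: both ≡ 3 mod 4, sign flips]
  = (6/7)    [27 ≡ 6 mod 7]
  = (3/7)    [7 ≡ 7 mod 8 ⇒ (2/7) = +1]
  = -(7/3)    [QR: both ≡ 3 mod 4, sign flips]
  = -(1/3)    [7 ≡ 1 mod 3]
  = -1    [(1/3) = 1]
Product: (1)·(-1) = -1.

-1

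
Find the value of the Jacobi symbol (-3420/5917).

(-3420/5917)
  = (2497/5917)    [-3420 ≡ 2497 mod 5917]
  = (5917/2497)    [QR: 2497 ≡ 1 mod 4, sign kept]
  = (923/2497)    [5917 ≡ 923 mod 2497]
  = (2497/923)    [QR: 2497 ≡ 1 mod 4, sign kept]
  = (651/923)    [2497 ≡ 651 mod 923]
  = -(923/651)    [QR: both ≡ 3 mod 4, sign flips]
  = -(272/651)    [923 ≡ 272 mod 651]
  = -(17/651)    [651 ≡ 3 mod 8 ⇒ (2/651)^4 = +1]
  = -(651/17)    [QR: 17 ≡ 1 mod 4, sign kept]
  = -(5/17)    [651 ≡ 5 mod 17]
  = -(17/5)    [QR: 5 ≡ 1 mod 4, sign kept]
  = -(2/5)    [17 ≡ 2 mod 5]
  = (1/5)    [5 ≡ 5 mod 8 ⇒ (2/5) = -1]
  = 1    [(1/5) = 1]

1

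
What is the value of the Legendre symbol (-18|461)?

-1

(-18|461)
  = (18|461)    [461 ≡ 1 mod 4 ⇒ (-1|461) = +1]
  = -(9|461)    [461 ≡ 5 mod 8 ⇒ (2|461) = -1]
  = -(461|9)    [QR: 9 ≡ 1 mod 4, sign kept]
  = -(2|9)    [461 ≡ 2 mod 9]
  = -(1|9)    [9 ≡ 1 mod 8 ⇒ (2|9) = +1]
  = -1    [(1|9) = 1]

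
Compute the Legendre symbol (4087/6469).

1

(4087/6469)
  = (6469/4087)    [QR: 6469 ≡ 1 mod 4, sign kept]
  = (2382/4087)    [6469 ≡ 2382 mod 4087]
  = (1191/4087)    [4087 ≡ 7 mod 8 ⇒ (2/4087) = +1]
  = -(4087/1191)    [QR: both ≡ 3 mod 4, sign flips]
  = -(514/1191)    [4087 ≡ 514 mod 1191]
  = -(257/1191)    [1191 ≡ 7 mod 8 ⇒ (2/1191) = +1]
  = -(1191/257)    [QR: 257 ≡ 1 mod 4, sign kept]
  = -(163/257)    [1191 ≡ 163 mod 257]
  = -(257/163)    [QR: 257 ≡ 1 mod 4, sign kept]
  = -(94/163)    [257 ≡ 94 mod 163]
  = (47/163)    [163 ≡ 3 mod 8 ⇒ (2/163) = -1]
  = -(163/47)    [QR: both ≡ 3 mod 4, sign flips]
  = -(22/47)    [163 ≡ 22 mod 47]
  = -(11/47)    [47 ≡ 7 mod 8 ⇒ (2/47) = +1]
  = (47/11)    [QR: both ≡ 3 mod 4, sign flips]
  = (3/11)    [47 ≡ 3 mod 11]
  = -(11/3)    [QR: both ≡ 3 mod 4, sign flips]
  = -(2/3)    [11 ≡ 2 mod 3]
  = (1/3)    [3 ≡ 3 mod 8 ⇒ (2/3) = -1]
  = 1    [(1/3) = 1]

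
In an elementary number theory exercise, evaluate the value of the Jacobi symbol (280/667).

-1

(280/667)
  = -(35/667)    [667 ≡ 3 mod 8 ⇒ (2/667)^3 = -1]
  = (667/35)    [QR: both ≡ 3 mod 4, sign flips]
  = (2/35)    [667 ≡ 2 mod 35]
  = -(1/35)    [35 ≡ 3 mod 8 ⇒ (2/35) = -1]
  = -1    [(1/35) = 1]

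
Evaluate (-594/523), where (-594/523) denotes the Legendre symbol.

-1

Pull out -1: (-594/523) = (-1/523)·(594/523). Since 523 ≡ 3 (mod 4), (-1/523) = -1. Now have -(594/523).
Reduce the numerator: 594 ≡ 71 (mod 523), so (594/523) = (71/523).
Both 71 ≡ 3 and 523 ≡ 3 (mod 4), so reciprocity gives (71/523) = -(523/71). Reduce: 523 ≡ 26 (mod 71). Now have (26/71).
Factor out 2: 26 = 2·13. Since 71 ≡ 7 (mod 8), (2/71) = +1. Now have (13/71).
13 ≡ 1 (mod 4), so quadratic reciprocity gives (13/71) = (71/13). Reduce: 71 ≡ 6 (mod 13). Now have (6/13).
Factor out 2: 6 = 2·3. Since 13 ≡ 5 (mod 8), (2/13) = -1. Now have -(3/13).
13 ≡ 1 (mod 4), so quadratic reciprocity gives (3/13) = (13/3). Reduce: 13 ≡ 1 (mod 3). Now have -(1/3).
(1/3) = 1. Collecting the sign factors: -1.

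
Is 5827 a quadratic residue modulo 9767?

yes

(5827/9767)
  = -(9767/5827)    [QR: both ≡ 3 mod 4, sign flips]
  = -(3940/5827)    [9767 ≡ 3940 mod 5827]
  = -(985/5827)    [5827 ≡ 3 mod 8 ⇒ (2/5827)^2 = +1]
  = -(5827/985)    [QR: 985 ≡ 1 mod 4, sign kept]
  = -(902/985)    [5827 ≡ 902 mod 985]
  = -(451/985)    [985 ≡ 1 mod 8 ⇒ (2/985) = +1]
  = -(985/451)    [QR: 985 ≡ 1 mod 4, sign kept]
  = -(83/451)    [985 ≡ 83 mod 451]
  = (451/83)    [QR: both ≡ 3 mod 4, sign flips]
  = (36/83)    [451 ≡ 36 mod 83]
  = (9/83)    [83 ≡ 3 mod 8 ⇒ (2/83)^2 = +1]
  = (83/9)    [QR: 9 ≡ 1 mod 4, sign kept]
  = (2/9)    [83 ≡ 2 mod 9]
  = (1/9)    [9 ≡ 1 mod 8 ⇒ (2/9) = +1]
  = 1    [(1/9) = 1]
(5827/9767) = 1, and 9767 is prime, so 5827 is a quadratic residue mod 9767.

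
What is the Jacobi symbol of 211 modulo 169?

1

Reduce the numerator: 211 ≡ 42 (mod 169), so (211|169) = (42|169).
Factor out 2: 42 = 2·21. Since 169 ≡ 1 (mod 8), (2|169) = +1. Now have (21|169).
21 ≡ 1 (mod 4), so quadratic reciprocity gives (21|169) = (169|21). Reduce: 169 ≡ 1 (mod 21). Now have (1|21).
(1|21) = 1. Collecting the sign factors: 1.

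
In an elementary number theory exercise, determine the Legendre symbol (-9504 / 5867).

Pull out -1: (-9504 / 5867) = (-1 / 5867)·(9504 / 5867). Since 5867 ≡ 3 (mod 4), (-1 / 5867) = -1. Now have -(9504 / 5867).
Reduce the numerator: 9504 ≡ 3637 (mod 5867), so (9504 / 5867) = (3637 / 5867).
3637 ≡ 1 (mod 4), so quadratic reciprocity gives (3637 / 5867) = (5867 / 3637). Reduce: 5867 ≡ 2230 (mod 3637). Now have -(2230 / 3637).
Factor out 2: 2230 = 2·1115. Since 3637 ≡ 5 (mod 8), (2 / 3637) = -1. Now have (1115 / 3637).
3637 ≡ 1 (mod 4), so quadratic reciprocity gives (1115 / 3637) = (3637 / 1115). Reduce: 3637 ≡ 292 (mod 1115). Now have (292 / 1115).
Factor out 2: 292 = 2^2·73. Since 1115 ≡ 3 (mod 8), (2 / 1115) = -1, and (2 / 1115)^2 = +1. Now have (73 / 1115).
73 ≡ 1 (mod 4), so quadratic reciprocity gives (73 / 1115) = (1115 / 73). Reduce: 1115 ≡ 20 (mod 73). Now have (20 / 73).
Factor out 2: 20 = 2^2·5. Since 73 ≡ 1 (mod 8), (2 / 73) = +1, and (2 / 73)^2 = +1. Now have (5 / 73).
5 ≡ 1 (mod 4), so quadratic reciprocity gives (5 / 73) = (73 / 5). Reduce: 73 ≡ 3 (mod 5). Now have (3 / 5).
5 ≡ 1 (mod 4), so quadratic reciprocity gives (3 / 5) = (5 / 3). Reduce: 5 ≡ 2 (mod 3). Now have (2 / 3).
Factor out 2: 2 = 2. Since 3 ≡ 3 (mod 8), (2 / 3) = -1. Now have -(1 / 3).
(1 / 3) = 1. Collecting the sign factors: -1.

-1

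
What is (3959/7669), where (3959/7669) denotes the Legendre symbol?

-1

7669 ≡ 1 (mod 4), so quadratic reciprocity gives (3959/7669) = (7669/3959). Reduce: 7669 ≡ 3710 (mod 3959). Now have (3710/3959).
Factor out 2: 3710 = 2·1855. Since 3959 ≡ 7 (mod 8), (2/3959) = +1. Now have (1855/3959).
Both 1855 ≡ 3 and 3959 ≡ 3 (mod 4), so reciprocity gives (1855/3959) = -(3959/1855). Reduce: 3959 ≡ 249 (mod 1855). Now have -(249/1855).
249 ≡ 1 (mod 4), so quadratic reciprocity gives (249/1855) = (1855/249). Reduce: 1855 ≡ 112 (mod 249). Now have -(112/249).
Factor out 2: 112 = 2^4·7. Since 249 ≡ 1 (mod 8), (2/249) = +1, and (2/249)^4 = +1. Now have -(7/249).
249 ≡ 1 (mod 4), so quadratic reciprocity gives (7/249) = (249/7). Reduce: 249 ≡ 4 (mod 7). Now have -(4/7).
Factor out 2: 4 = 2^2. Since 7 ≡ 7 (mod 8), (2/7) = +1, and (2/7)^2 = +1. Now have -(1/7).
(1/7) = 1. Collecting the sign factors: -1.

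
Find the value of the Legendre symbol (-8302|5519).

-1

(-8302|5519)
  = (2736|5519)    [-8302 ≡ 2736 mod 5519]
  = (171|5519)    [5519 ≡ 7 mod 8 ⇒ (2|5519)^4 = +1]
  = -(5519|171)    [QR: both ≡ 3 mod 4, sign flips]
  = -(47|171)    [5519 ≡ 47 mod 171]
  = (171|47)    [QR: both ≡ 3 mod 4, sign flips]
  = (30|47)    [171 ≡ 30 mod 47]
  = (15|47)    [47 ≡ 7 mod 8 ⇒ (2|47) = +1]
  = -(47|15)    [QR: both ≡ 3 mod 4, sign flips]
  = -(2|15)    [47 ≡ 2 mod 15]
  = -(1|15)    [15 ≡ 7 mod 8 ⇒ (2|15) = +1]
  = -1    [(1|15) = 1]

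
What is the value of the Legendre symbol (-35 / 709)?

(-35 / 709)
  = (674 / 709)    [-35 ≡ 674 mod 709]
  = -(337 / 709)    [709 ≡ 5 mod 8 ⇒ (2 / 709) = -1]
  = -(709 / 337)    [QR: 337 ≡ 1 mod 4, sign kept]
  = -(35 / 337)    [709 ≡ 35 mod 337]
  = -(337 / 35)    [QR: 337 ≡ 1 mod 4, sign kept]
  = -(22 / 35)    [337 ≡ 22 mod 35]
  = (11 / 35)    [35 ≡ 3 mod 8 ⇒ (2 / 35) = -1]
  = -(35 / 11)    [QR: both ≡ 3 mod 4, sign flips]
  = -(2 / 11)    [35 ≡ 2 mod 11]
  = (1 / 11)    [11 ≡ 3 mod 8 ⇒ (2 / 11) = -1]
  = 1    [(1 / 11) = 1]

1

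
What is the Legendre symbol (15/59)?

1

(15/59)
  = -(59/15)    [QR: both ≡ 3 mod 4, sign flips]
  = -(14/15)    [59 ≡ 14 mod 15]
  = -(7/15)    [15 ≡ 7 mod 8 ⇒ (2/15) = +1]
  = (15/7)    [QR: both ≡ 3 mod 4, sign flips]
  = (1/7)    [15 ≡ 1 mod 7]
  = 1    [(1/7) = 1]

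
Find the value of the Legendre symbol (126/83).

-1

(126/83)
  = (43/83)    [126 ≡ 43 mod 83]
  = -(83/43)    [QR: both ≡ 3 mod 4, sign flips]
  = -(40/43)    [83 ≡ 40 mod 43]
  = (5/43)    [43 ≡ 3 mod 8 ⇒ (2/43)^3 = -1]
  = (43/5)    [QR: 5 ≡ 1 mod 4, sign kept]
  = (3/5)    [43 ≡ 3 mod 5]
  = (5/3)    [QR: 5 ≡ 1 mod 4, sign kept]
  = (2/3)    [5 ≡ 2 mod 3]
  = -(1/3)    [3 ≡ 3 mod 8 ⇒ (2/3) = -1]
  = -1    [(1/3) = 1]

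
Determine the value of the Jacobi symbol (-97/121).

1

Reduce the numerator: -97 ≡ 24 (mod 121), so (-97/121) = (24/121).
Factor out 2: 24 = 2^3·3. Since 121 ≡ 1 (mod 8), (2/121) = +1, and (2/121)^3 = +1. Now have (3/121).
121 ≡ 1 (mod 4), so quadratic reciprocity gives (3/121) = (121/3). Reduce: 121 ≡ 1 (mod 3). Now have (1/3).
(1/3) = 1. Collecting the sign factors: 1.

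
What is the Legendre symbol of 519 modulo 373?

Reduce the numerator: 519 ≡ 146 (mod 373), so (519/373) = (146/373).
Factor out 2: 146 = 2·73. Since 373 ≡ 5 (mod 8), (2/373) = -1. Now have -(73/373).
73 ≡ 1 (mod 4), so quadratic reciprocity gives (73/373) = (373/73). Reduce: 373 ≡ 8 (mod 73). Now have -(8/73).
Factor out 2: 8 = 2^3. Since 73 ≡ 1 (mod 8), (2/73) = +1, and (2/73)^3 = +1. Now have -(1/73).
(1/73) = 1. Collecting the sign factors: -1.

-1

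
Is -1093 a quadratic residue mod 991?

Reduce the numerator: -1093 ≡ 889 (mod 991), so (-1093/991) = (889/991).
889 ≡ 1 (mod 4), so quadratic reciprocity gives (889/991) = (991/889). Reduce: 991 ≡ 102 (mod 889). Now have (102/889).
Factor out 2: 102 = 2·51. Since 889 ≡ 1 (mod 8), (2/889) = +1. Now have (51/889).
889 ≡ 1 (mod 4), so quadratic reciprocity gives (51/889) = (889/51). Reduce: 889 ≡ 22 (mod 51). Now have (22/51).
Factor out 2: 22 = 2·11. Since 51 ≡ 3 (mod 8), (2/51) = -1. Now have -(11/51).
Both 11 ≡ 3 and 51 ≡ 3 (mod 4), so reciprocity gives (11/51) = -(51/11). Reduce: 51 ≡ 7 (mod 11). Now have (7/11).
Both 7 ≡ 3 and 11 ≡ 3 (mod 4), so reciprocity gives (7/11) = -(11/7). Reduce: 11 ≡ 4 (mod 7). Now have -(4/7).
Factor out 2: 4 = 2^2. Since 7 ≡ 7 (mod 8), (2/7) = +1, and (2/7)^2 = +1. Now have -(1/7).
(1/7) = 1. Collecting the sign factors: -1.
(-1093/991) = -1, and 991 is prime, so -1093 is not a quadratic residue mod 991.

no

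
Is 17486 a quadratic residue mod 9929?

(17486/9929)
  = (7557/9929)    [17486 ≡ 7557 mod 9929]
  = (9929/7557)    [QR: 7557 ≡ 1 mod 4, sign kept]
  = (2372/7557)    [9929 ≡ 2372 mod 7557]
  = (593/7557)    [7557 ≡ 5 mod 8 ⇒ (2/7557)^2 = +1]
  = (7557/593)    [QR: 593 ≡ 1 mod 4, sign kept]
  = (441/593)    [7557 ≡ 441 mod 593]
  = (593/441)    [QR: 441 ≡ 1 mod 4, sign kept]
  = (152/441)    [593 ≡ 152 mod 441]
  = (19/441)    [441 ≡ 1 mod 8 ⇒ (2/441)^3 = +1]
  = (441/19)    [QR: 441 ≡ 1 mod 4, sign kept]
  = (4/19)    [441 ≡ 4 mod 19]
  = (1/19)    [19 ≡ 3 mod 8 ⇒ (2/19)^2 = +1]
  = 1    [(1/19) = 1]
The Legendre symbol is 1, so x^2 ≡ 17486 (mod 9929) has solution.

yes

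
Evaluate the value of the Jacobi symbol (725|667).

(725|667)
  = (58|667)    [725 ≡ 58 mod 667]
  = -(29|667)    [667 ≡ 3 mod 8 ⇒ (2|667) = -1]
  = -(667|29)    [QR: 29 ≡ 1 mod 4, sign kept]
  = -(0|29)    [667 ≡ 0 mod 29]
  = 0    [numerator 0, gcd > 1]

0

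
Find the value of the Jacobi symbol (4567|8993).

-1

8993 ≡ 1 (mod 4), so quadratic reciprocity gives (4567|8993) = (8993|4567). Reduce: 8993 ≡ 4426 (mod 4567). Now have (4426|4567).
Factor out 2: 4426 = 2·2213. Since 4567 ≡ 7 (mod 8), (2|4567) = +1. Now have (2213|4567).
2213 ≡ 1 (mod 4), so quadratic reciprocity gives (2213|4567) = (4567|2213). Reduce: 4567 ≡ 141 (mod 2213). Now have (141|2213).
141 ≡ 1 (mod 4), so quadratic reciprocity gives (141|2213) = (2213|141). Reduce: 2213 ≡ 98 (mod 141). Now have (98|141).
Factor out 2: 98 = 2·49. Since 141 ≡ 5 (mod 8), (2|141) = -1. Now have -(49|141).
49 ≡ 1 (mod 4), so quadratic reciprocity gives (49|141) = (141|49). Reduce: 141 ≡ 43 (mod 49). Now have -(43|49).
49 ≡ 1 (mod 4), so quadratic reciprocity gives (43|49) = (49|43). Reduce: 49 ≡ 6 (mod 43). Now have -(6|43).
Factor out 2: 6 = 2·3. Since 43 ≡ 3 (mod 8), (2|43) = -1. Now have (3|43).
Both 3 ≡ 3 and 43 ≡ 3 (mod 4), so reciprocity gives (3|43) = -(43|3). Reduce: 43 ≡ 1 (mod 3). Now have -(1|3).
(1|3) = 1. Collecting the sign factors: -1.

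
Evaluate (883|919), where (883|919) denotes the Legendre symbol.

(883|919)
  = -(919|883)    [QR: both ≡ 3 mod 4, sign flips]
  = -(36|883)    [919 ≡ 36 mod 883]
  = -(9|883)    [883 ≡ 3 mod 8 ⇒ (2|883)^2 = +1]
  = -(883|9)    [QR: 9 ≡ 1 mod 4, sign kept]
  = -(1|9)    [883 ≡ 1 mod 9]
  = -1    [(1|9) = 1]

-1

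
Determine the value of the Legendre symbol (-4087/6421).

(-4087/6421)
  = (4087/6421)    [6421 ≡ 1 mod 4 ⇒ (-1/6421) = +1]
  = (6421/4087)    [QR: 6421 ≡ 1 mod 4, sign kept]
  = (2334/4087)    [6421 ≡ 2334 mod 4087]
  = (1167/4087)    [4087 ≡ 7 mod 8 ⇒ (2/4087) = +1]
  = -(4087/1167)    [QR: both ≡ 3 mod 4, sign flips]
  = -(586/1167)    [4087 ≡ 586 mod 1167]
  = -(293/1167)    [1167 ≡ 7 mod 8 ⇒ (2/1167) = +1]
  = -(1167/293)    [QR: 293 ≡ 1 mod 4, sign kept]
  = -(288/293)    [1167 ≡ 288 mod 293]
  = (9/293)    [293 ≡ 5 mod 8 ⇒ (2/293)^5 = -1]
  = (293/9)    [QR: 9 ≡ 1 mod 4, sign kept]
  = (5/9)    [293 ≡ 5 mod 9]
  = (9/5)    [QR: 5 ≡ 1 mod 4, sign kept]
  = (4/5)    [9 ≡ 4 mod 5]
  = (1/5)    [5 ≡ 5 mod 8 ⇒ (2/5)^2 = +1]
  = 1    [(1/5) = 1]

1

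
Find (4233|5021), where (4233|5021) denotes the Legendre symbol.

1

4233 ≡ 1 (mod 4), so quadratic reciprocity gives (4233|5021) = (5021|4233). Reduce: 5021 ≡ 788 (mod 4233). Now have (788|4233).
Factor out 2: 788 = 2^2·197. Since 4233 ≡ 1 (mod 8), (2|4233) = +1, and (2|4233)^2 = +1. Now have (197|4233).
197 ≡ 1 (mod 4), so quadratic reciprocity gives (197|4233) = (4233|197). Reduce: 4233 ≡ 96 (mod 197). Now have (96|197).
Factor out 2: 96 = 2^5·3. Since 197 ≡ 5 (mod 8), (2|197) = -1, and (2|197)^5 = -1. Now have -(3|197).
197 ≡ 1 (mod 4), so quadratic reciprocity gives (3|197) = (197|3). Reduce: 197 ≡ 2 (mod 3). Now have -(2|3).
Factor out 2: 2 = 2. Since 3 ≡ 3 (mod 8), (2|3) = -1. Now have (1|3).
(1|3) = 1. Collecting the sign factors: 1.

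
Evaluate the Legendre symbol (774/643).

1

Reduce the numerator: 774 ≡ 131 (mod 643), so (774/643) = (131/643).
Both 131 ≡ 3 and 643 ≡ 3 (mod 4), so reciprocity gives (131/643) = -(643/131). Reduce: 643 ≡ 119 (mod 131). Now have -(119/131).
Both 119 ≡ 3 and 131 ≡ 3 (mod 4), so reciprocity gives (119/131) = -(131/119). Reduce: 131 ≡ 12 (mod 119). Now have (12/119).
Factor out 2: 12 = 2^2·3. Since 119 ≡ 7 (mod 8), (2/119) = +1, and (2/119)^2 = +1. Now have (3/119).
Both 3 ≡ 3 and 119 ≡ 3 (mod 4), so reciprocity gives (3/119) = -(119/3). Reduce: 119 ≡ 2 (mod 3). Now have -(2/3).
Factor out 2: 2 = 2. Since 3 ≡ 3 (mod 8), (2/3) = -1. Now have (1/3).
(1/3) = 1. Collecting the sign factors: 1.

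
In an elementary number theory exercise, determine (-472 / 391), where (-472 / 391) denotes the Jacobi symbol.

(-472 / 391)
  = -(472 / 391)    [391 ≡ 3 mod 4 ⇒ (-1 / 391) = -1]
  = -(81 / 391)    [472 ≡ 81 mod 391]
  = -(391 / 81)    [QR: 81 ≡ 1 mod 4, sign kept]
  = -(67 / 81)    [391 ≡ 67 mod 81]
  = -(81 / 67)    [QR: 81 ≡ 1 mod 4, sign kept]
  = -(14 / 67)    [81 ≡ 14 mod 67]
  = (7 / 67)    [67 ≡ 3 mod 8 ⇒ (2 / 67) = -1]
  = -(67 / 7)    [QR: both ≡ 3 mod 4, sign flips]
  = -(4 / 7)    [67 ≡ 4 mod 7]
  = -(1 / 7)    [7 ≡ 7 mod 8 ⇒ (2 / 7)^2 = +1]
  = -1    [(1 / 7) = 1]

-1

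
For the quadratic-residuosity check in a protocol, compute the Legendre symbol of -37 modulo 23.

1

(-37/23)
  = -(37/23)    [23 ≡ 3 mod 4 ⇒ (-1/23) = -1]
  = -(14/23)    [37 ≡ 14 mod 23]
  = -(7/23)    [23 ≡ 7 mod 8 ⇒ (2/23) = +1]
  = (23/7)    [QR: both ≡ 3 mod 4, sign flips]
  = (2/7)    [23 ≡ 2 mod 7]
  = (1/7)    [7 ≡ 7 mod 8 ⇒ (2/7) = +1]
  = 1    [(1/7) = 1]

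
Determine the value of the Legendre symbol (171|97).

Reduce the numerator: 171 ≡ 74 (mod 97), so (171|97) = (74|97).
Factor out 2: 74 = 2·37. Since 97 ≡ 1 (mod 8), (2|97) = +1. Now have (37|97).
37 ≡ 1 (mod 4), so quadratic reciprocity gives (37|97) = (97|37). Reduce: 97 ≡ 23 (mod 37). Now have (23|37).
37 ≡ 1 (mod 4), so quadratic reciprocity gives (23|37) = (37|23). Reduce: 37 ≡ 14 (mod 23). Now have (14|23).
Factor out 2: 14 = 2·7. Since 23 ≡ 7 (mod 8), (2|23) = +1. Now have (7|23).
Both 7 ≡ 3 and 23 ≡ 3 (mod 4), so reciprocity gives (7|23) = -(23|7). Reduce: 23 ≡ 2 (mod 7). Now have -(2|7).
Factor out 2: 2 = 2. Since 7 ≡ 7 (mod 8), (2|7) = +1. Now have -(1|7).
(1|7) = 1. Collecting the sign factors: -1.

-1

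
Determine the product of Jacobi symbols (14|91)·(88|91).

0

By multiplicativity, (14·88|91) = (14|91)·(88|91).
First factor (14|91):
Factor out 2: 14 = 2·7. Since 91 ≡ 3 (mod 8), (2|91) = -1. Now have -(7|91).
Both 7 ≡ 3 and 91 ≡ 3 (mod 4), so reciprocity gives (7|91) = -(91|7). Reduce: 91 ≡ 0 (mod 7). Now have (0|7).
The numerator is now 0 with denominator 7 > 1: the symbol is 0.
Second factor (88|91):
Factor out 2: 88 = 2^3·11. Since 91 ≡ 3 (mod 8), (2|91) = -1, and (2|91)^3 = -1. Now have -(11|91).
Both 11 ≡ 3 and 91 ≡ 3 (mod 4), so reciprocity gives (11|91) = -(91|11). Reduce: 91 ≡ 3 (mod 11). Now have (3|11).
Both 3 ≡ 3 and 11 ≡ 3 (mod 4), so reciprocity gives (3|11) = -(11|3). Reduce: 11 ≡ 2 (mod 3). Now have -(2|3).
Factor out 2: 2 = 2. Since 3 ≡ 3 (mod 8), (2|3) = -1. Now have (1|3).
(1|3) = 1. Collecting the sign factors: 1.
Product: (0)·(1) = 0.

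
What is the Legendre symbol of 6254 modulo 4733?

1

(6254/4733)
  = (1521/4733)    [6254 ≡ 1521 mod 4733]
  = (4733/1521)    [QR: 1521 ≡ 1 mod 4, sign kept]
  = (170/1521)    [4733 ≡ 170 mod 1521]
  = (85/1521)    [1521 ≡ 1 mod 8 ⇒ (2/1521) = +1]
  = (1521/85)    [QR: 85 ≡ 1 mod 4, sign kept]
  = (76/85)    [1521 ≡ 76 mod 85]
  = (19/85)    [85 ≡ 5 mod 8 ⇒ (2/85)^2 = +1]
  = (85/19)    [QR: 85 ≡ 1 mod 4, sign kept]
  = (9/19)    [85 ≡ 9 mod 19]
  = (19/9)    [QR: 9 ≡ 1 mod 4, sign kept]
  = (1/9)    [19 ≡ 1 mod 9]
  = 1    [(1/9) = 1]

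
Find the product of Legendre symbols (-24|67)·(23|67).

-1

By multiplicativity, (-24·23|67) = (-24|67)·(23|67).
First factor (-24|67):
(-24|67)
  = (43|67)    [-24 ≡ 43 mod 67]
  = -(67|43)    [QR: both ≡ 3 mod 4, sign flips]
  = -(24|43)    [67 ≡ 24 mod 43]
  = (3|43)    [43 ≡ 3 mod 8 ⇒ (2|43)^3 = -1]
  = -(43|3)    [QR: both ≡ 3 mod 4, sign flips]
  = -(1|3)    [43 ≡ 1 mod 3]
  = -1    [(1|3) = 1]
Second factor (23|67):
(23|67)
  = -(67|23)    [QR: both ≡ 3 mod 4, sign flips]
  = -(21|23)    [67 ≡ 21 mod 23]
  = -(23|21)    [QR: 21 ≡ 1 mod 4, sign kept]
  = -(2|21)    [23 ≡ 2 mod 21]
  = (1|21)    [21 ≡ 5 mod 8 ⇒ (2|21) = -1]
  = 1    [(1|21) = 1]
Product: (-1)·(1) = -1.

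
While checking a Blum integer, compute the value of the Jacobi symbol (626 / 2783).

-1

Factor out 2: 626 = 2·313. Since 2783 ≡ 7 (mod 8), (2 / 2783) = +1. Now have (313 / 2783).
313 ≡ 1 (mod 4), so quadratic reciprocity gives (313 / 2783) = (2783 / 313). Reduce: 2783 ≡ 279 (mod 313). Now have (279 / 313).
313 ≡ 1 (mod 4), so quadratic reciprocity gives (279 / 313) = (313 / 279). Reduce: 313 ≡ 34 (mod 279). Now have (34 / 279).
Factor out 2: 34 = 2·17. Since 279 ≡ 7 (mod 8), (2 / 279) = +1. Now have (17 / 279).
17 ≡ 1 (mod 4), so quadratic reciprocity gives (17 / 279) = (279 / 17). Reduce: 279 ≡ 7 (mod 17). Now have (7 / 17).
17 ≡ 1 (mod 4), so quadratic reciprocity gives (7 / 17) = (17 / 7). Reduce: 17 ≡ 3 (mod 7). Now have (3 / 7).
Both 3 ≡ 3 and 7 ≡ 3 (mod 4), so reciprocity gives (3 / 7) = -(7 / 3). Reduce: 7 ≡ 1 (mod 3). Now have -(1 / 3).
(1 / 3) = 1. Collecting the sign factors: -1.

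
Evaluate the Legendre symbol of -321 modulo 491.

Reduce the numerator: -321 ≡ 170 (mod 491), so (-321 / 491) = (170 / 491).
Factor out 2: 170 = 2·85. Since 491 ≡ 3 (mod 8), (2 / 491) = -1. Now have -(85 / 491).
85 ≡ 1 (mod 4), so quadratic reciprocity gives (85 / 491) = (491 / 85). Reduce: 491 ≡ 66 (mod 85). Now have -(66 / 85).
Factor out 2: 66 = 2·33. Since 85 ≡ 5 (mod 8), (2 / 85) = -1. Now have (33 / 85).
33 ≡ 1 (mod 4), so quadratic reciprocity gives (33 / 85) = (85 / 33). Reduce: 85 ≡ 19 (mod 33). Now have (19 / 33).
33 ≡ 1 (mod 4), so quadratic reciprocity gives (19 / 33) = (33 / 19). Reduce: 33 ≡ 14 (mod 19). Now have (14 / 19).
Factor out 2: 14 = 2·7. Since 19 ≡ 3 (mod 8), (2 / 19) = -1. Now have -(7 / 19).
Both 7 ≡ 3 and 19 ≡ 3 (mod 4), so reciprocity gives (7 / 19) = -(19 / 7). Reduce: 19 ≡ 5 (mod 7). Now have (5 / 7).
5 ≡ 1 (mod 4), so quadratic reciprocity gives (5 / 7) = (7 / 5). Reduce: 7 ≡ 2 (mod 5). Now have (2 / 5).
Factor out 2: 2 = 2. Since 5 ≡ 5 (mod 8), (2 / 5) = -1. Now have -(1 / 5).
(1 / 5) = 1. Collecting the sign factors: -1.

-1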